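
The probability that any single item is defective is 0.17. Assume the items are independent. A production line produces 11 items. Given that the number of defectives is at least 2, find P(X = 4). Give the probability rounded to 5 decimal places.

0.12872

X ~ Binomial(11, 0.17). Want P(X=4 | X≥2) = P(X=4) / P(X≥2).
P(X=4) = C(11,4)·0.17^4·0.83^7 = 0.0747922
P(X≥2) = 1 − 0.1287831 − 0.2901500 = 0.5810669
Ratio = 0.0747922 / 0.5810669 = 0.1287153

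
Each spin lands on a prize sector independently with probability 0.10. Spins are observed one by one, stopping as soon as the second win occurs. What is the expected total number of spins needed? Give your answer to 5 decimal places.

20.00000

Y = total spins until the second success; negative binomial with r=2, p=0.10.
E[Y] = r / p = 2 / 0.10 = 20.0000000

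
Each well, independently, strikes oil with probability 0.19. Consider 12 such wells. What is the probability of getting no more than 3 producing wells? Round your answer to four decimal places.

0.8205

X ~ Binomial(12, 0.19); P(X ≤ 3) = Σ C(12,k) p^k (1−p)^(12−k) over k:
  k=0: C(12,0)·0.19^0·0.81^12 = 0.079766
  k=1: C(12,1)·0.19^1·0.81^11 = 0.224528
  k=2: C(12,2)·0.19^2·0.81^10 = 0.289669
  k=3: C(12,3)·0.19^3·0.81^9 = 0.226490
Total = 0.820453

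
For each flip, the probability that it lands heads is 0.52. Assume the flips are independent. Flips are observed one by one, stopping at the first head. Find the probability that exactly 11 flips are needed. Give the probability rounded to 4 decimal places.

0.0003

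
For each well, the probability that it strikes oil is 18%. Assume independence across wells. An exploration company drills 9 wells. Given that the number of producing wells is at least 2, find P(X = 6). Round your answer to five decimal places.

0.00314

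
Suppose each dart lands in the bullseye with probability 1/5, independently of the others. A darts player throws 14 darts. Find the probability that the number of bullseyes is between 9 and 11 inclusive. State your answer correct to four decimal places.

X ~ Binomial(14, 0.20); P(9 ≤ X ≤ 11) = Σ C(14,k) p^k (1−p)^(14−k) over k:
  k=9: C(14,9)·0.20^9·0.80^5 = 0.000336
  k=10: C(14,10)·0.20^10·0.80^4 = 0.000042
  k=11: C(14,11)·0.20^11·0.80^3 = 0.000004
Total = 0.000382

0.0004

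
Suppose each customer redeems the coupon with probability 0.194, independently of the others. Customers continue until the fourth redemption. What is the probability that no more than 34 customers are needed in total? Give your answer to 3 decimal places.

Finishing within 34 customers ⇔ at least 4 successes in the first 34. With X ~ Binomial(34, 0.194), P(Y ≤ 34) = 1 − P(X ≤ 3).
  k=0: C(34,0)·0.194^0·0.806^34 = 0.00065
  k=1: C(34,1)·0.194^1·0.806^33 = 0.00535
  k=2: C(34,2)·0.194^2·0.806^32 = 0.02125
  k=3: C(34,3)·0.194^3·0.806^31 = 0.05455
1 − 0.08180 = 0.91820

0.918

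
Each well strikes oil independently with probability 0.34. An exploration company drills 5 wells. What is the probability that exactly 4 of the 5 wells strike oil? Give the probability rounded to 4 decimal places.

X ~ Binomial(n=5, p=0.34).
P(X=4) = C(5,4) · p^4 · (1−p)^1
= 5 · 0.013363 · 0.66 = 0.044099

0.0441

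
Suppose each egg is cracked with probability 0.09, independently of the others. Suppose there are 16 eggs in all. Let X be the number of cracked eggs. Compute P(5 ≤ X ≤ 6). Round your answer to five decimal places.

0.01080

X ~ Binomial(16, 0.09); P(5 ≤ X ≤ 6) = Σ C(16,k) p^k (1−p)^(16−k) over k:
  k=5: C(16,5)·0.09^5·0.91^11 = 0.0091401
  k=6: C(16,6)·0.09^6·0.91^10 = 0.0016573
Total = 0.0107974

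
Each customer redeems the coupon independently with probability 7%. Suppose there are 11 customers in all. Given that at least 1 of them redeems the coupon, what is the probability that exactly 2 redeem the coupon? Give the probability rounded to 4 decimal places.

0.2550

X ~ Binomial(11, 0.07). Want P(X=2 | X≥1) = P(X=2) / P(X≥1).
P(X=2) = C(11,2)·0.07^2·0.93^9 = 0.140251
P(X≥1) = 1 − 0.450104 = 0.549896
Ratio = 0.140251 / 0.549896 = 0.255049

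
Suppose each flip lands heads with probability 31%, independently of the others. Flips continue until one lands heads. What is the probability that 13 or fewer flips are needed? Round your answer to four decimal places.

0.9920

Y = number of flips to the first success; geometric, p = 0.31.
P(Y ≤ 13) = 1 − (1−p)^13 = 1 − 0.008036 = 0.991964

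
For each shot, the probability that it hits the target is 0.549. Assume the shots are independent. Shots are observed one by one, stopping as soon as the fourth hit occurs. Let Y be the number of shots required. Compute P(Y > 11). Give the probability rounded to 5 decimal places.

0.06179

Needing more than 11 shots ⇔ fewer than 4 successes in the first 11. With X ~ Binomial(11, 0.549), P(Y > 11) = P(X ≤ 3).
  k=0: C(11,0)·0.549^0·0.451^11 = 0.0001570
  k=1: C(11,1)·0.549^1·0.451^10 = 0.0021025
  k=2: C(11,2)·0.549^2·0.451^9 = 0.0127966
  k=3: C(11,3)·0.549^3·0.451^8 = 0.0467319
P(X ≤ 3) = 0.0617880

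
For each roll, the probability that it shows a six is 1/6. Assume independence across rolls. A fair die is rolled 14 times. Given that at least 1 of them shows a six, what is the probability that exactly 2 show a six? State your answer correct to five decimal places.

0.30745

X ~ Binomial(14, 0.166667). Want P(X=2 | X≥1) = P(X=2) / P(X≥1).
P(X=2) = C(14,2)·0.166667^2·0.833333^12 = 0.2835071
P(X≥1) = 1 − 0.0778866 = 0.9221134
Ratio = 0.2835071 / 0.9221134 = 0.3074536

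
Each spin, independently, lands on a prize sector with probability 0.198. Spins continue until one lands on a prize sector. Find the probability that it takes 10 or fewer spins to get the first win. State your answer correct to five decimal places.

Y = number of spins to the first success; geometric, p = 0.198.
P(Y ≤ 10) = 1 − (1−p)^10 = 1 − 0.1100889 = 0.8899111

0.88991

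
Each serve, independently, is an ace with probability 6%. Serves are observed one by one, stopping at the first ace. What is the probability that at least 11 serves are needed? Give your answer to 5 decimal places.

0.53862

Y = number of serves to the first success; geometric, p = 0.06.
P(Y > 10) = P(first 10 all fail) = (1−p)^10 = 0.5386151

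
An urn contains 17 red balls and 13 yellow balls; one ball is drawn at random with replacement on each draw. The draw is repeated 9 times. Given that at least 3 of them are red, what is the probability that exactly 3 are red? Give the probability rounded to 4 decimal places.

X ~ Binomial(9, 0.566667). Want P(X=3 | X≥3) = P(X=3) / P(X≥3).
P(X=3) = C(9,3)·0.566667^3·0.433333^6 = 0.101203
P(X≥3) = 1 − 0.000539 − 0.006341 − 0.033167 = 0.959953
Ratio = 0.101203 / 0.959953 = 0.105425

0.1054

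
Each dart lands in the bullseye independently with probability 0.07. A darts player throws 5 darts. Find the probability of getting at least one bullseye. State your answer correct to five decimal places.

0.30431

P(at least one) = 1 − P(none) = 1 − (1 − 0.07)^5
= 1 − 0.6956884 = 0.3043116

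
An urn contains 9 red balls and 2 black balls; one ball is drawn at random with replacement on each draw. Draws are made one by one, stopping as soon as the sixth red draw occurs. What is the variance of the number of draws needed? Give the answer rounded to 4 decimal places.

Y = total draws until the sixth success; negative binomial with r=6, p=0.818182.
Var(Y) = r(1−p)/p² = 6·0.181818 / 0.818182² = 1.629630

1.6296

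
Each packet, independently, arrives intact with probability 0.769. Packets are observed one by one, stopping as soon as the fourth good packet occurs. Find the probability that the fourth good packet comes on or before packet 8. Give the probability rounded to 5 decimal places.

Finishing within 8 packets ⇔ at least 4 successes in the first 8. With X ~ Binomial(8, 0.769), P(Y ≤ 8) = 1 − P(X ≤ 3).
  k=0: C(8,0)·0.769^0·0.231^8 = 0.0000081
  k=1: C(8,1)·0.769^1·0.231^7 = 0.0002159
  k=2: C(8,2)·0.769^2·0.231^6 = 0.0025158
  k=3: C(8,3)·0.769^3·0.231^5 = 0.0167505
1 − 0.0194903 = 0.9805097

0.98051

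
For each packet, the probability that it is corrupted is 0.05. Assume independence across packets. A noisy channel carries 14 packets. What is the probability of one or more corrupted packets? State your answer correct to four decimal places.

P(at least one) = 1 − P(none) = 1 − (1 − 0.05)^14
= 1 − 0.487675 = 0.512325

0.5123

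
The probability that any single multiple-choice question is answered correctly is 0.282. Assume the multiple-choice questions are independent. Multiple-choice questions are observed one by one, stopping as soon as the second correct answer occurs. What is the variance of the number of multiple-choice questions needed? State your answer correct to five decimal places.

Y = total multiple-choice questions until the second success; negative binomial with r=2, p=0.282.
Var(Y) = r(1−p)/p² = 2·0.718 / 0.282² = 18.0574418

18.05744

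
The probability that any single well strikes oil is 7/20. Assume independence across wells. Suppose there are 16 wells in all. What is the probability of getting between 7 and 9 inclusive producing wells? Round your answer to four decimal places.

0.2890

X ~ Binomial(16, 0.35); P(7 ≤ X ≤ 9) = Σ C(16,k) p^k (1−p)^(16−k) over k:
  k=7: C(16,7)·0.35^7·0.65^9 = 0.152448
  k=8: C(16,8)·0.35^8·0.65^8 = 0.092348
  k=9: C(16,9)·0.35^9·0.65^7 = 0.044201
Total = 0.288998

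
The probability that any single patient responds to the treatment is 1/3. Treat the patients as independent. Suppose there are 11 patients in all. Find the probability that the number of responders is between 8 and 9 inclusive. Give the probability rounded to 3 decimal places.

X ~ Binomial(11, 0.333333); P(8 ≤ X ≤ 9) = Σ C(11,k) p^k (1−p)^(11−k) over k:
  k=8: C(11,8)·0.333333^8·0.666667^3 = 0.00745
  k=9: C(11,9)·0.333333^9·0.666667^2 = 0.00124
Total = 0.00869

0.009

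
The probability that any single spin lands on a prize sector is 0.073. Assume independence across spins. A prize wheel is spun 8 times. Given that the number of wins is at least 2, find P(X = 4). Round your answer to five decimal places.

0.01321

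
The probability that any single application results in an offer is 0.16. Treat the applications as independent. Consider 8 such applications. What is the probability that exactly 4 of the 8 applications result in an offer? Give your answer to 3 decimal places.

0.023

X ~ Binomial(n=8, p=0.16).
P(X=4) = C(8,4) · p^4 · (1−p)^4
= 70 · 0.00065536 · 0.49787 = 0.02284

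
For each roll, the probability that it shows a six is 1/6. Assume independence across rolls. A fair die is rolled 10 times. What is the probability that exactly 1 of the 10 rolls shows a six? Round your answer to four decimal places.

0.3230

X ~ Binomial(n=10, p=0.166667).
P(X=1) = C(10,1) · p^1 · (1−p)^9
= 10 · 0.16667 · 0.19381 = 0.323011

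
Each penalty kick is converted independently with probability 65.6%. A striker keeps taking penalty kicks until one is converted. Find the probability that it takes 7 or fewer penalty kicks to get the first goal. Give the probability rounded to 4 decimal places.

0.9994

Y = number of penalty kicks to the first success; geometric, p = 0.656.
P(Y ≤ 7) = 1 − (1−p)^7 = 1 − 0.000570 = 0.999430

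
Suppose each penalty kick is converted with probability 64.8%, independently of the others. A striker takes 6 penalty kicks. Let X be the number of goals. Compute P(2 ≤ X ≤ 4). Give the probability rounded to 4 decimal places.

X ~ Binomial(6, 0.648); P(2 ≤ X ≤ 4) = Σ C(6,k) p^k (1−p)^(6−k) over k:
  k=2: C(6,2)·0.648^2·0.352^4 = 0.096697
  k=3: C(6,3)·0.648^3·0.352^3 = 0.237347
  k=4: C(6,4)·0.648^4·0.352^2 = 0.327700
Total = 0.661743

0.6617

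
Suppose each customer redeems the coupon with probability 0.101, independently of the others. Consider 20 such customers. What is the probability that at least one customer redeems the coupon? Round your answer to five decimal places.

P(at least one) = 1 − P(none) = 1 − (1 − 0.101)^20
= 1 − 0.1189033 = 0.8810967

0.88110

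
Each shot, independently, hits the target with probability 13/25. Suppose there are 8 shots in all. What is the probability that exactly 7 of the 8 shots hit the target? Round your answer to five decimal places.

0.03948

X ~ Binomial(n=8, p=0.52).
P(X=7) = C(8,7) · p^7 · (1−p)^1
= 8 · 0.010281 · 0.48 = 0.0394780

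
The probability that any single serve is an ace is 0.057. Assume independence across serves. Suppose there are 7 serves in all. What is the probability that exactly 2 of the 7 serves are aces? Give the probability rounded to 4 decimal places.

0.0509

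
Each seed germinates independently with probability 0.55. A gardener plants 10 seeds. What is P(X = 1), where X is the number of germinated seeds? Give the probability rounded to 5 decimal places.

X ~ Binomial(n=10, p=0.55).
P(X=1) = C(10,1) · p^1 · (1−p)^9
= 10 · 0.55 · 0.00075668 = 0.0041617

0.00416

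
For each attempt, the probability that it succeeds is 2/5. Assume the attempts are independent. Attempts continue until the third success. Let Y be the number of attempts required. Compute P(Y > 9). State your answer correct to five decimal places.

0.23179

Needing more than 9 attempts ⇔ fewer than 3 successes in the first 9. With X ~ Binomial(9, 0.40), P(Y > 9) = P(X ≤ 2).
  k=0: C(9,0)·0.40^0·0.60^9 = 0.0100777
  k=1: C(9,1)·0.40^1·0.60^8 = 0.0604662
  k=2: C(9,2)·0.40^2·0.60^7 = 0.1612431
P(X ≤ 2) = 0.2317870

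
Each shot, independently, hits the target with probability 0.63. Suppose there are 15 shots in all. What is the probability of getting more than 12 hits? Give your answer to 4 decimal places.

0.0450

X ~ Binomial(15, 0.63); P(X ≥ 13) = Σ C(15,k) p^k (1−p)^(15−k) over k:
  k=13: C(15,13)·0.63^13·0.37^2 = 0.035401
  k=14: C(15,14)·0.63^14·0.37^1 = 0.008611
  k=15: C(15,15)·0.63^15·0.37^0 = 0.000977
Total = 0.044990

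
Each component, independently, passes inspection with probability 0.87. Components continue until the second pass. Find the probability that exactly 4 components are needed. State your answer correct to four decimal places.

Y = trial on which the second success occurs; negative binomial, r=2, p=0.87.
P(Y=4) = C(3,1) · p^2 · (1−p)^2
= 3 · 0.7569 · 0.0169 = 0.038375

0.0384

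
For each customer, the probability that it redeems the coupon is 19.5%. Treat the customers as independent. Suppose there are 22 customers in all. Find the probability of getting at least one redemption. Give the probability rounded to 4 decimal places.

0.9915

P(at least one) = 1 − P(none) = 1 − (1 − 0.195)^22
= 1 − 0.008463 = 0.991537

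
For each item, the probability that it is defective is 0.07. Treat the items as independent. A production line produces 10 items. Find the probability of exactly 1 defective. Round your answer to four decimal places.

X ~ Binomial(n=10, p=0.07).
P(X=1) = C(10,1) · p^1 · (1−p)^9
= 10 · 0.07 · 0.52041 = 0.364288

0.3643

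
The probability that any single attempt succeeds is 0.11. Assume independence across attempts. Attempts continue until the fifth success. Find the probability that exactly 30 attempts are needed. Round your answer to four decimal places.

Y = trial on which the fifth success occurs; negative binomial, r=5, p=0.11.
P(Y=30) = C(29,4) · p^5 · (1−p)^25
= 23751 · 1.6105e-05 · 0.054294 = 0.020768

0.0208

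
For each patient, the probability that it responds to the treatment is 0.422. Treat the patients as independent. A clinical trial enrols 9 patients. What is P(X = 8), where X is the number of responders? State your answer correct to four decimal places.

0.0052

X ~ Binomial(n=9, p=0.422).
P(X=8) = C(9,8) · p^8 · (1−p)^1
= 9 · 0.0010058 · 0.578 = 0.005232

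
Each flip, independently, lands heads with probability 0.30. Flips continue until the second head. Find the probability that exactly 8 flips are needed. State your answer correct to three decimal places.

0.074

Y = trial on which the second success occurs; negative binomial, r=2, p=0.30.
P(Y=8) = C(7,1) · p^2 · (1−p)^6
= 7 · 0.09 · 0.11765 = 0.07412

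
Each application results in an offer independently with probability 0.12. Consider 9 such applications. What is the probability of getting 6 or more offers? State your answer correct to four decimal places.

0.0002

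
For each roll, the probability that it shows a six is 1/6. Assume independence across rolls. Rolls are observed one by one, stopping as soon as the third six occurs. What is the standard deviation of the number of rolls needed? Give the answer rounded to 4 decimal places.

9.4868

Y = total rolls until the third success; negative binomial with r=3, p=0.166667.
SD(Y) = √[r(1−p)/p²] = √(90.000000) = 9.486833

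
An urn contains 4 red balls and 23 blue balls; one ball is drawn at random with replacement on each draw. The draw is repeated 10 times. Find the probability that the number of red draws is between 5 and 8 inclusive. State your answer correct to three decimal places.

X ~ Binomial(10, 0.148148); P(5 ≤ X ≤ 8) = Σ C(10,k) p^k (1−p)^(10−k) over k:
  k=5: C(10,5)·0.148148^5·0.851852^5 = 0.00807
  k=6: C(10,6)·0.148148^6·0.851852^4 = 0.00117
  k=7: C(10,7)·0.148148^7·0.851852^3 = 0.00012
  k=8: C(10,8)·0.148148^8·0.851852^2 = 0.00001
Total = 0.00936

0.009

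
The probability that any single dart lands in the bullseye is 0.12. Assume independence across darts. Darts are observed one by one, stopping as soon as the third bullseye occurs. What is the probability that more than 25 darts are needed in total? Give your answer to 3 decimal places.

Needing more than 25 darts ⇔ fewer than 3 successes in the first 25. With X ~ Binomial(25, 0.12), P(Y > 25) = P(X ≤ 2).
  k=0: C(25,0)·0.12^0·0.88^25 = 0.04093
  k=1: C(25,1)·0.12^1·0.88^24 = 0.13954
  k=2: C(25,2)·0.12^2·0.88^23 = 0.22834
P(X ≤ 2) = 0.40882

0.409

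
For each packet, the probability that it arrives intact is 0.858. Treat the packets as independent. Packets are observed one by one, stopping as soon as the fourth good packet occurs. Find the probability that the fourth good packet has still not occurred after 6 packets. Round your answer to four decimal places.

0.0410

Needing more than 6 packets ⇔ fewer than 4 successes in the first 6. With X ~ Binomial(6, 0.858), P(Y > 6) = P(X ≤ 3).
  k=0: C(6,0)·0.858^0·0.142^6 = 0.000008
  k=1: C(6,1)·0.858^1·0.142^5 = 0.000297
  k=2: C(6,2)·0.858^2·0.142^4 = 0.004490
  k=3: C(6,3)·0.858^3·0.142^3 = 0.036171
P(X ≤ 3) = 0.040966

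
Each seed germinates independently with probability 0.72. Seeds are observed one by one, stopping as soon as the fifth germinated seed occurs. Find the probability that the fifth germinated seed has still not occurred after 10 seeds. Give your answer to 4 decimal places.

Needing more than 10 seeds ⇔ fewer than 5 successes in the first 10. With X ~ Binomial(10, 0.72), P(Y > 10) = P(X ≤ 4).
  k=0: C(10,0)·0.72^0·0.28^10 = 0.000003
  k=1: C(10,1)·0.72^1·0.28^9 = 0.000076
  k=2: C(10,2)·0.72^2·0.28^8 = 0.000881
  k=3: C(10,3)·0.72^3·0.28^7 = 0.006043
  k=4: C(10,4)·0.72^4·0.28^6 = 0.027196
P(X ≤ 4) = 0.034199

0.0342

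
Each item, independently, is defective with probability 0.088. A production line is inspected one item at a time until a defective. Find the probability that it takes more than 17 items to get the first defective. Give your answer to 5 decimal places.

0.20889

Y = number of items to the first success; geometric, p = 0.088.
P(Y > 17) = P(first 17 all fail) = (1−p)^17 = 0.2088874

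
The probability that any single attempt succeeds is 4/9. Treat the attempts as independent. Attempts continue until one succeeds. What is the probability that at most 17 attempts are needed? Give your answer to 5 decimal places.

Y = number of attempts to the first success; geometric, p = 0.444444.
P(Y ≤ 17) = 1 − (1−p)^17 = 1 − 0.0000457 = 0.9999543

0.99995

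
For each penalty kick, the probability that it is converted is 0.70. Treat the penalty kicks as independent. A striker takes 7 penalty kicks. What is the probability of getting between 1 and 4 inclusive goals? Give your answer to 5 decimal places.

0.35271

X ~ Binomial(7, 0.70); P(1 ≤ X ≤ 4) = Σ C(7,k) p^k (1−p)^(7−k) over k:
  k=1: C(7,1)·0.70^1·0.30^6 = 0.0035721
  k=2: C(7,2)·0.70^2·0.30^5 = 0.0250047
  k=3: C(7,3)·0.70^3·0.30^4 = 0.0972405
  k=4: C(7,4)·0.70^4·0.30^3 = 0.2268945
Total = 0.3527118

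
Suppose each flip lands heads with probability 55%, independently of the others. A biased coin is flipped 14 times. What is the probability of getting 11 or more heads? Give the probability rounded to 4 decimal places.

X ~ Binomial(14, 0.55); P(X ≥ 11) = Σ C(14,k) p^k (1−p)^(14−k) over k:
  k=11: C(14,11)·0.55^11·0.45^3 = 0.046209
  k=12: C(14,12)·0.55^12·0.45^2 = 0.014119
  k=13: C(14,13)·0.55^13·0.45^1 = 0.002655
  k=14: C(14,14)·0.55^14·0.45^0 = 0.000232
Total = 0.063215

0.0632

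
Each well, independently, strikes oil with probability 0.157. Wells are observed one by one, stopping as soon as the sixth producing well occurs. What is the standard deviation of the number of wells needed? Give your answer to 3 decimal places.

14.325

Y = total wells until the sixth success; negative binomial with r=6, p=0.157.
SD(Y) = √[r(1−p)/p²] = √(205.20102) = 14.32484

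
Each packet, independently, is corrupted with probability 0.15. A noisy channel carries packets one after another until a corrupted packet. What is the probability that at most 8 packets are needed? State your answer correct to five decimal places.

0.72751

Y = number of packets to the first success; geometric, p = 0.15.
P(Y ≤ 8) = 1 − (1−p)^8 = 1 − 0.2724905 = 0.7275095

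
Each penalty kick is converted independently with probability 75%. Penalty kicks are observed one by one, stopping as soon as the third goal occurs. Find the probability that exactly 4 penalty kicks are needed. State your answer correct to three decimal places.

0.316

Y = trial on which the third success occurs; negative binomial, r=3, p=0.75.
P(Y=4) = C(3,2) · p^3 · (1−p)^1
= 3 · 0.42188 · 0.25 = 0.31641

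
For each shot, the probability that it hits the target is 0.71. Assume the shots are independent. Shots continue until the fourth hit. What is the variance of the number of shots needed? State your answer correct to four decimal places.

Y = total shots until the fourth success; negative binomial with r=4, p=0.71.
Var(Y) = r(1−p)/p² = 4·0.29 / 0.71² = 2.301131

2.3011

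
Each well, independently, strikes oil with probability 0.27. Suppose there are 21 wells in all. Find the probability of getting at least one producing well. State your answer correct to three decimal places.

P(at least one) = 1 − P(none) = 1 − (1 − 0.27)^21
= 1 − 0.00135 = 0.99865

0.999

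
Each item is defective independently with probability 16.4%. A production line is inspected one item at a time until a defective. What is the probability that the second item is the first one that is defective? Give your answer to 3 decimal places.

Geometric (trials to first success), p = 0.164.
P(Y = 2) = (1−p)^1 · p = 0.836 · 0.164 = 0.13710

0.137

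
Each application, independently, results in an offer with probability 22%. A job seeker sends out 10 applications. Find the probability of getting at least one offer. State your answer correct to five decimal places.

0.91664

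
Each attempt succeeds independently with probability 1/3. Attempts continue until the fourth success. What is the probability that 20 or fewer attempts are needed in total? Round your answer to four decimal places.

0.9396

Finishing within 20 attempts ⇔ at least 4 successes in the first 20. With X ~ Binomial(20, 0.333333), P(Y ≤ 20) = 1 − P(X ≤ 3).
  k=0: C(20,0)·0.333333^0·0.666667^20 = 0.000301
  k=1: C(20,1)·0.333333^1·0.666667^19 = 0.003007
  k=2: C(20,2)·0.333333^2·0.666667^18 = 0.014285
  k=3: C(20,3)·0.333333^3·0.666667^17 = 0.042854
1 − 0.060446 = 0.939554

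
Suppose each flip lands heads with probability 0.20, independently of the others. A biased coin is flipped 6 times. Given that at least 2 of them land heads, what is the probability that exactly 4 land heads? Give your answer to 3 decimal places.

0.045

X ~ Binomial(6, 0.20). Want P(X=4 | X≥2) = P(X=4) / P(X≥2).
P(X=4) = C(6,4)·0.20^4·0.80^2 = 0.01536
P(X≥2) = 1 − 0.26214 − 0.39322 = 0.34464
Ratio = 0.01536 / 0.34464 = 0.04457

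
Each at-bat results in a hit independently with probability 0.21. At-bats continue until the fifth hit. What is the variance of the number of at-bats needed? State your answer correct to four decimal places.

Y = total at-bats until the fifth success; negative binomial with r=5, p=0.21.
Var(Y) = r(1−p)/p² = 5·0.79 / 0.21² = 89.569161

89.5692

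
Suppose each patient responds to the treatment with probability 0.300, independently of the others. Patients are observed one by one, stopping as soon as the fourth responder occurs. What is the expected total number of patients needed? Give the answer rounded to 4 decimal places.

13.3333

Y = total patients until the fourth success; negative binomial with r=4, p=0.30.
E[Y] = r / p = 4 / 0.30 = 13.333333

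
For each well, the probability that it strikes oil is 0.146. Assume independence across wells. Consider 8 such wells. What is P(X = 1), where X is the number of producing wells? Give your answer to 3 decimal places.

X ~ Binomial(n=8, p=0.146).
P(X=1) = C(8,1) · p^1 · (1−p)^7
= 8 · 0.146 · 0.33129 = 0.38694

0.387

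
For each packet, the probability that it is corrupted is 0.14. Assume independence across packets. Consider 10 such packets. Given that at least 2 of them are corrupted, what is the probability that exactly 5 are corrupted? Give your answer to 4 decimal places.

X ~ Binomial(10, 0.14). Want P(X=5 | X≥2) = P(X=5) / P(X≥2).
P(X=5) = C(10,5)·0.14^5·0.86^5 = 0.006376
P(X≥2) = 1 − 0.221302 − 0.360258 = 0.418440
Ratio = 0.006376 / 0.418440 = 0.015237

0.0152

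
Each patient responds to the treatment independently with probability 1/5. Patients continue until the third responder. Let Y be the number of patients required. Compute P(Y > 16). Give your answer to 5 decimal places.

Needing more than 16 patients ⇔ fewer than 3 successes in the first 16. With X ~ Binomial(16, 0.20), P(Y > 16) = P(X ≤ 2).
  k=0: C(16,0)·0.20^0·0.80^16 = 0.0281475
  k=1: C(16,1)·0.20^1·0.80^15 = 0.1125900
  k=2: C(16,2)·0.20^2·0.80^14 = 0.2111062
P(X ≤ 2) = 0.3518437

0.35184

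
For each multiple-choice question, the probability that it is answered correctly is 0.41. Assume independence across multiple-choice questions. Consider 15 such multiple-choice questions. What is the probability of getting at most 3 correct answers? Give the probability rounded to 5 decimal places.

0.07850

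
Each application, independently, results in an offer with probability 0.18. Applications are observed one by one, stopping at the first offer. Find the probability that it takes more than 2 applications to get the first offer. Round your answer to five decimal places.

Y = number of applications to the first success; geometric, p = 0.18.
P(Y > 2) = P(first 2 all fail) = (1−p)^2 = 0.6724000

0.67240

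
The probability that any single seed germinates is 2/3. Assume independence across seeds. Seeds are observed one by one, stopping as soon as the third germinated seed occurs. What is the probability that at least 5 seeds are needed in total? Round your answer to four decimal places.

0.4074

Needing more than 4 seeds ⇔ fewer than 3 successes in the first 4. With X ~ Binomial(4, 0.666667), P(Y > 4) = P(X ≤ 2).
  k=0: C(4,0)·0.666667^0·0.333333^4 = 0.012346
  k=1: C(4,1)·0.666667^1·0.333333^3 = 0.098765
  k=2: C(4,2)·0.666667^2·0.333333^2 = 0.296296
P(X ≤ 2) = 0.407407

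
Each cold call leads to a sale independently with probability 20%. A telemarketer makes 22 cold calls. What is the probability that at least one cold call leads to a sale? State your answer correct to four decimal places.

P(at least one) = 1 − P(none) = 1 − (1 − 0.20)^22
= 1 − 0.007379 = 0.992621

0.9926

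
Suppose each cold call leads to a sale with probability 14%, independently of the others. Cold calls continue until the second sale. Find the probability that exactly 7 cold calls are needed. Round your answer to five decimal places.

0.05532

Y = trial on which the second success occurs; negative binomial, r=2, p=0.14.
P(Y=7) = C(6,1) · p^2 · (1−p)^5
= 6 · 0.0196 · 0.47043 = 0.0553222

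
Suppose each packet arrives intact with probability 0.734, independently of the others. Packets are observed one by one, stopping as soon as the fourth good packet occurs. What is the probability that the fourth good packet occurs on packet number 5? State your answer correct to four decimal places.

0.3088

Y = trial on which the fourth success occurs; negative binomial, r=4, p=0.734.
P(Y=5) = C(4,3) · p^4 · (1−p)^1
= 4 · 0.29026 · 0.266 = 0.308835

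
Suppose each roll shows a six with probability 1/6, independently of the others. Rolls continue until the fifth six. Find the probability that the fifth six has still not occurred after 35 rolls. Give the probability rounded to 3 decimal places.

Needing more than 35 rolls ⇔ fewer than 5 successes in the first 35. With X ~ Binomial(35, 0.166667), P(Y > 35) = P(X ≤ 4).
  k=0: C(35,0)·0.166667^0·0.833333^35 = 0.00169
  k=1: C(35,1)·0.166667^1·0.833333^34 = 0.01185
  k=2: C(35,2)·0.166667^2·0.833333^33 = 0.04029
  k=3: C(35,3)·0.166667^3·0.833333^32 = 0.08865
  k=4: C(35,4)·0.166667^4·0.833333^31 = 0.14183
P(X ≤ 4) = 0.28432

0.284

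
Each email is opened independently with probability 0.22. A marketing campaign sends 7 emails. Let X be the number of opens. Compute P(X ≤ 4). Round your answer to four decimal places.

0.9928

X ~ Binomial(7, 0.22); P(X ≤ 4) = Σ C(7,k) p^k (1−p)^(7−k) over k:
  k=0: C(7,0)·0.22^0·0.78^7 = 0.175656
  k=1: C(7,1)·0.22^1·0.78^6 = 0.346807
  k=2: C(7,2)·0.22^2·0.78^5 = 0.293452
  k=3: C(7,3)·0.22^3·0.78^4 = 0.137948
  k=4: C(7,4)·0.22^4·0.78^3 = 0.038908
Total = 0.992772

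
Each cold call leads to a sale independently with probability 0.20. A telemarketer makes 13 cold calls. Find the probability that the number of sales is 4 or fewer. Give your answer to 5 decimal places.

X ~ Binomial(13, 0.20); P(X ≤ 4) = Σ C(13,k) p^k (1−p)^(13−k) over k:
  k=0: C(13,0)·0.20^0·0.80^13 = 0.0549756
  k=1: C(13,1)·0.20^1·0.80^12 = 0.1786706
  k=2: C(13,2)·0.20^2·0.80^11 = 0.2680060
  k=3: C(13,3)·0.20^3·0.80^10 = 0.2456721
  k=4: C(13,4)·0.20^4·0.80^9 = 0.1535451
Total = 0.9008694

0.90087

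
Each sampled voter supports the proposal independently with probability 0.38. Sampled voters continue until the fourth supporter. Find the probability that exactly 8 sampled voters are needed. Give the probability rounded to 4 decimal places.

0.1078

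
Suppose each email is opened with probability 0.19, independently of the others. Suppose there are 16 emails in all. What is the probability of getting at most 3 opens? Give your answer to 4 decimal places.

X ~ Binomial(16, 0.19); P(X ≤ 3) = Σ C(16,k) p^k (1−p)^(16−k) over k:
  k=0: C(16,0)·0.19^0·0.81^16 = 0.034337
  k=1: C(16,1)·0.19^1·0.81^15 = 0.128869
  k=2: C(16,2)·0.19^2·0.81^14 = 0.226714
  k=3: C(16,3)·0.19^3·0.81^13 = 0.248173
Total = 0.638093

0.6381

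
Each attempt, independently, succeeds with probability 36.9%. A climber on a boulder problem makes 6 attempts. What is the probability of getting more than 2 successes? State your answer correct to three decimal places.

X ~ Binomial(6, 0.369); P(X ≥ 3) = Σ C(6,k) p^k (1−p)^(6−k) over k:
  k=3: C(6,3)·0.369^3·0.631^3 = 0.25246
  k=4: C(6,4)·0.369^4·0.631^2 = 0.11073
  k=5: C(6,5)·0.369^5·0.631^1 = 0.02590
  k=6: C(6,6)·0.369^6·0.631^0 = 0.00252
Total = 0.39162

0.392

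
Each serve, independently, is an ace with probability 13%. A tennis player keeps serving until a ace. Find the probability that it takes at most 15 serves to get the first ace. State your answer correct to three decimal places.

Y = number of serves to the first success; geometric, p = 0.13.
P(Y ≤ 15) = 1 − (1−p)^15 = 1 − 0.12382 = 0.87618

0.876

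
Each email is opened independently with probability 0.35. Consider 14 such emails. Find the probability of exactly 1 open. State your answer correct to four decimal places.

X ~ Binomial(n=14, p=0.35).
P(X=1) = C(14,1) · p^1 · (1−p)^13
= 14 · 0.35 · 0.0036972 = 0.018116

0.0181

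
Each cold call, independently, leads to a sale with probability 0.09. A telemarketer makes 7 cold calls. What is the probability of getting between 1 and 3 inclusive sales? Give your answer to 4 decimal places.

0.4814

X ~ Binomial(7, 0.09); P(1 ≤ X ≤ 3) = Σ C(7,k) p^k (1−p)^(7−k) over k:
  k=1: C(7,1)·0.09^1·0.91^6 = 0.357758
  k=2: C(7,2)·0.09^2·0.91^5 = 0.106148
  k=3: C(7,3)·0.09^3·0.91^4 = 0.017497
Total = 0.481402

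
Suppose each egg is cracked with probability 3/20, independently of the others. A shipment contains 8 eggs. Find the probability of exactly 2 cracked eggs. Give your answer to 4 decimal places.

0.2376

X ~ Binomial(n=8, p=0.15).
P(X=2) = C(8,2) · p^2 · (1−p)^6
= 28 · 0.0225 · 0.37715 = 0.237604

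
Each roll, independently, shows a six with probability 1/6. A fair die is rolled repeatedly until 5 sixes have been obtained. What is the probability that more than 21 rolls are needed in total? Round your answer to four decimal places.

Needing more than 21 rolls ⇔ fewer than 5 successes in the first 21. With X ~ Binomial(21, 0.166667), P(Y > 21) = P(X ≤ 4).
  k=0: C(21,0)·0.166667^0·0.833333^21 = 0.021737
  k=1: C(21,1)·0.166667^1·0.833333^20 = 0.091294
  k=2: C(21,2)·0.166667^2·0.833333^19 = 0.182588
  k=3: C(21,3)·0.166667^3·0.833333^18 = 0.231279
  k=4: C(21,4)·0.166667^4·0.833333^17 = 0.208151
P(X ≤ 4) = 0.735049

0.7350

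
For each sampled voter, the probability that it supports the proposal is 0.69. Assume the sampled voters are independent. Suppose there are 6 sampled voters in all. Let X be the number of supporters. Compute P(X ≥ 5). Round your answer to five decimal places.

0.39883

X ~ Binomial(6, 0.69); P(X ≥ 5) = Σ C(6,k) p^k (1−p)^(6−k) over k:
  k=5: C(6,5)·0.69^5·0.31^1 = 0.2909098
  k=6: C(6,6)·0.69^6·0.31^0 = 0.1079182
Total = 0.3988280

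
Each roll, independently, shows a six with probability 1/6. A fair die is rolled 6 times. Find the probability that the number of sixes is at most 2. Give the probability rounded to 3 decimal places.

X ~ Binomial(6, 0.166667); P(X ≤ 2) = Σ C(6,k) p^k (1−p)^(6−k) over k:
  k=0: C(6,0)·0.166667^0·0.833333^6 = 0.33490
  k=1: C(6,1)·0.166667^1·0.833333^5 = 0.40188
  k=2: C(6,2)·0.166667^2·0.833333^4 = 0.20094
Total = 0.93771

0.938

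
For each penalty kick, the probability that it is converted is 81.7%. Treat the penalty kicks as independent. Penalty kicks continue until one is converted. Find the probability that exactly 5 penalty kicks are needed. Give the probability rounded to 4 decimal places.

Geometric (trials to first success), p = 0.817.
P(Y = 5) = (1−p)^4 · p = 0.0011215 · 0.817 = 0.000916

0.0009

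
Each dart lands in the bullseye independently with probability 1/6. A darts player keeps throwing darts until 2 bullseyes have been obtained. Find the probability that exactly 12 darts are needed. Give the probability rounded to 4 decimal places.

Y = trial on which the second success occurs; negative binomial, r=2, p=0.166667.
P(Y=12) = C(11,1) · p^2 · (1−p)^10
= 11 · 0.027778 · 0.16151 = 0.049349

0.0493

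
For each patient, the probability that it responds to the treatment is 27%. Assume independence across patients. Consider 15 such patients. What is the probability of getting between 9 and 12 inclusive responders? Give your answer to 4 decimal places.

0.0073

X ~ Binomial(15, 0.27); P(9 ≤ X ≤ 12) = Σ C(15,k) p^k (1−p)^(15−k) over k:
  k=9: C(15,9)·0.27^9·0.73^6 = 0.005776
  k=10: C(15,10)·0.27^10·0.73^5 = 0.001282
  k=11: C(15,11)·0.27^11·0.73^4 = 0.000215
  k=12: C(15,12)·0.27^12·0.73^3 = 0.000027
Total = 0.007300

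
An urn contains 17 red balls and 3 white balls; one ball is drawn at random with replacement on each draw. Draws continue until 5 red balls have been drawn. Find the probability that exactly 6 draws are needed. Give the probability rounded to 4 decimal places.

Y = trial on which the fifth success occurs; negative binomial, r=5, p=0.85.
P(Y=6) = C(5,4) · p^5 · (1−p)^1
= 5 · 0.44371 · 0.15 = 0.332779

0.3328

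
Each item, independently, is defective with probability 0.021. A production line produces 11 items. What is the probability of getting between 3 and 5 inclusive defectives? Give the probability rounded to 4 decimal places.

0.0013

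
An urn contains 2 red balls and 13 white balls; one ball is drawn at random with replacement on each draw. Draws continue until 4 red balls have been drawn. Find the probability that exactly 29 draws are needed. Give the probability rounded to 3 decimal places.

Y = trial on which the fourth success occurs; negative binomial, r=4, p=0.133333.
P(Y=29) = C(28,3) · p^4 · (1−p)^25
= 3276 · 0.00031605 · 0.027945 = 0.02893

0.029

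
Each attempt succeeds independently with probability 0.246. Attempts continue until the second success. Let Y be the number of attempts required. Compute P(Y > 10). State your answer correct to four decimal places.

0.2532

Needing more than 10 attempts ⇔ fewer than 2 successes in the first 10. With X ~ Binomial(10, 0.246), P(Y > 10) = P(X ≤ 1).
  k=0: C(10,0)·0.246^0·0.754^10 = 0.059390
  k=1: C(10,1)·0.246^1·0.754^9 = 0.193766
P(X ≤ 1) = 0.253156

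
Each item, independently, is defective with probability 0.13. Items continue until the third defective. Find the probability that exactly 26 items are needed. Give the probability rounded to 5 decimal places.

Y = trial on which the third success occurs; negative binomial, r=3, p=0.13.
P(Y=26) = C(25,2) · p^3 · (1−p)^23
= 300 · 0.002197 · 0.040639 = 0.0267852

0.02679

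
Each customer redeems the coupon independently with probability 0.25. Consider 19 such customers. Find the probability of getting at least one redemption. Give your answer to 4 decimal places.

0.9958

P(at least one) = 1 − P(none) = 1 − (1 − 0.25)^19
= 1 − 0.004228 = 0.995772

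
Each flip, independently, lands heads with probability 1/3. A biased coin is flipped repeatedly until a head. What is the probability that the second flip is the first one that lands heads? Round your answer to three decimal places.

0.222

Geometric (trials to first success), p = 0.333333.
P(Y = 2) = (1−p)^1 · p = 0.66667 · 0.333333 = 0.22222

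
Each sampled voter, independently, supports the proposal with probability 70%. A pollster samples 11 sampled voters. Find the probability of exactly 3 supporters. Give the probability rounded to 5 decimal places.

0.00371

X ~ Binomial(n=11, p=0.70).
P(X=3) = C(11,3) · p^3 · (1−p)^8
= 165 · 0.343 · 6.561e-05 = 0.0037132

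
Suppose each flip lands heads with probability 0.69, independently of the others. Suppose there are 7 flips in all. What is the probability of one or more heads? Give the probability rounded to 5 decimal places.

0.99972

P(at least one) = 1 − P(none) = 1 − (1 − 0.69)^7
= 1 − 0.0002751 = 0.9997249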